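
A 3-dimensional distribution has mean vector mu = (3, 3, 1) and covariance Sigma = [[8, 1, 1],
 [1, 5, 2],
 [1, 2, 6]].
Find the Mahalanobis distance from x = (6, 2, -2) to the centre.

Step 1 — centre the observation: (x - mu) = (3, -1, -3).

Step 2 — invert Sigma (cofactor / det for 3×3, or solve directly):
  Sigma^{-1} = [[0.1294, -0.0199, -0.0149],
 [-0.0199, 0.2338, -0.0746],
 [-0.0149, -0.0746, 0.194]].

Step 3 — form the quadratic (x - mu)^T · Sigma^{-1} · (x - mu):
  Sigma^{-1} · (x - mu) = (0.4527, -0.0697, -0.5522).
  (x - mu)^T · [Sigma^{-1} · (x - mu)] = (3)·(0.4527) + (-1)·(-0.0697) + (-3)·(-0.5522) = 3.0846.

Step 4 — take square root: d = √(3.0846) ≈ 1.7563.

d(x, mu) = √(3.0846) ≈ 1.7563


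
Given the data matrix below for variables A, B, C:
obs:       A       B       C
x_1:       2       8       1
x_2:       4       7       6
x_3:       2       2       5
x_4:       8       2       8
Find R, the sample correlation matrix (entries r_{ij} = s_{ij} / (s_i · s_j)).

Step 1 — column means:
  mean(A) = (2 + 4 + 2 + 8) / 4 = 16/4 = 4
  mean(B) = (8 + 7 + 2 + 2) / 4 = 19/4 = 4.75
  mean(C) = (1 + 6 + 5 + 8) / 4 = 20/4 = 5

Step 2 — sample variances and covariances s[i,j] = (1/(n-1)) · Σ_k (x_{k,i} - mean_i) · (x_{k,j} - mean_j), with n-1 = 3:
  s[A,A] = ((-2)·(-2) + (0)·(0) + (-2)·(-2) + (4)·(4)) / 3 = 24/3 = 8
  s[A,B] = ((-2)·(3.25) + (0)·(2.25) + (-2)·(-2.75) + (4)·(-2.75)) / 3 = -12/3 = -4
  s[A,C] = ((-2)·(-4) + (0)·(1) + (-2)·(0) + (4)·(3)) / 3 = 20/3 = 6.6667
  s[B,B] = ((3.25)·(3.25) + (2.25)·(2.25) + (-2.75)·(-2.75) + (-2.75)·(-2.75)) / 3 = 30.75/3 = 10.25
  s[B,C] = ((3.25)·(-4) + (2.25)·(1) + (-2.75)·(0) + (-2.75)·(3)) / 3 = -19/3 = -6.3333
  s[C,C] = ((-4)·(-4) + (1)·(1) + (0)·(0) + (3)·(3)) / 3 = 26/3 = 8.6667
  Sample standard deviations s_i = √(s[i,i]):
  s(A) = √(8) = 2.8284
  s(B) = √(10.25) = 3.2016
  s(C) = √(8.6667) = 2.9439

Step 3 — r_{ij} = s_{ij} / (s_i · s_j):
  r[A,A] = 1 (diagonal).
  r[A,B] = -4 / (2.8284 · 3.2016) = -4 / 9.0554 = -0.4417
  r[A,C] = 6.6667 / (2.8284 · 2.9439) = 6.6667 / 8.3267 = 0.8006
  r[B,B] = 1 (diagonal).
  r[B,C] = -6.3333 / (3.2016 · 2.9439) = -6.3333 / 9.4251 = -0.672
  r[C,C] = 1 (diagonal).

R is symmetric with unit diagonal. Assembling:

R = [[1, -0.4417, 0.8006],
 [-0.4417, 1, -0.672],
 [0.8006, -0.672, 1]]


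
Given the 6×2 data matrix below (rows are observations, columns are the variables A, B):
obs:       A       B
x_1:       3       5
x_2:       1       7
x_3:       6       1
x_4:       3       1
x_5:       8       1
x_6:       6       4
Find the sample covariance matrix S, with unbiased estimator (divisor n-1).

Step 1 — column means:
  mean(A) = (3 + 1 + 6 + 3 + 8 + 6) / 6 = 27/6 = 4.5
  mean(B) = (5 + 7 + 1 + 1 + 1 + 4) / 6 = 19/6 = 3.1667

Step 2 — sample covariance S[i,j] = (1/(n-1)) · Σ_k (x_{k,i} - mean_i) · (x_{k,j} - mean_j), with n-1 = 5.
  S[A,A] = ((-1.5)·(-1.5) + (-3.5)·(-3.5) + (1.5)·(1.5) + (-1.5)·(-1.5) + (3.5)·(3.5) + (1.5)·(1.5)) / 5 = 33.5/5 = 6.7
  S[A,B] = ((-1.5)·(1.8333) + (-3.5)·(3.8333) + (1.5)·(-2.1667) + (-1.5)·(-2.1667) + (3.5)·(-2.1667) + (1.5)·(0.8333)) / 5 = -22.5/5 = -4.5
  S[B,B] = ((1.8333)·(1.8333) + (3.8333)·(3.8333) + (-2.1667)·(-2.1667) + (-2.1667)·(-2.1667) + (-2.1667)·(-2.1667) + (0.8333)·(0.8333)) / 5 = 32.8333/5 = 6.5667

S is symmetric (S[j,i] = S[i,j]). Assembling:

S = [[6.7, -4.5],
 [-4.5, 6.5667]]


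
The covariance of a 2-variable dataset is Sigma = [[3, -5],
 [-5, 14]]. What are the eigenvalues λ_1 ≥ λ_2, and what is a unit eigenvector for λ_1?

Step 1 — characteristic polynomial of 2×2 Sigma:
  det(Sigma - λI) = λ² - trace · λ + det = 0.
  trace = 3 + 14 = 17, det = 3·14 - (-5)² = 17.
Step 2 — discriminant:
  Δ = trace² - 4·det = 289 - 68 = 221.
Step 3 — eigenvalues:
  λ = (trace ± √Δ)/2 = (17 ± 14.8661)/2,
  λ_1 = 15.933,  λ_2 = 1.067.

Step 4 — unit eigenvector for λ_1: solve (Sigma - λ_1 I)v = 0. First row:
  (3 - 15.933)·v_x + (-5)·v_y = 0, i.e. (-12.933)·v_x + (-5)·v_y = 0,
  so v ∝ (b, λ_1 - a) = (-5, 12.933); multiply by -1 so the first entry is positive: u = (5, -12.933).
  ||u|| = √((5)² + (-12.933)²) = √(192.2634) ≈ 13.8659,
  v_1 = u/||u|| ≈ (0.3606, -0.9327) (||v_1|| = 1).

λ_1 = 15.933,  λ_2 = 1.067;  v_1 ≈ (0.3606, -0.9327)


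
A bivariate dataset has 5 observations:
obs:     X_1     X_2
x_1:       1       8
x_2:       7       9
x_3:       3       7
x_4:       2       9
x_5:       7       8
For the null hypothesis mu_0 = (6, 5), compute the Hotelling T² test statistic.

Step 1 — sample mean vector:
  mean(X_1) = (1 + 7 + 3 + 2 + 7) / 5 = 20/5 = 4
  mean(X_2) = (8 + 9 + 7 + 9 + 8) / 5 = 41/5 = 8.2
  x̄ = (4, 8.2),  deviation x̄ - mu_0 = (4, 8.2) - (6, 5) = (-2, 3.2).

Step 2 — sample covariance matrix, S[i,j] = (1/(n-1)) · Σ_k (x_{k,i} - mean_i) · (x_{k,j} - mean_j), divisor n-1 = 4:
  S[X_1,X_1] = ((-3)·(-3) + (3)·(3) + (-1)·(-1) + (-2)·(-2) + (3)·(3)) / 4 = 32/4 = 8
  S[X_1,X_2] = ((-3)·(-0.2) + (3)·(0.8) + (-1)·(-1.2) + (-2)·(0.8) + (3)·(-0.2)) / 4 = 2/4 = 0.5
  S[X_2,X_2] = ((-0.2)·(-0.2) + (0.8)·(0.8) + (-1.2)·(-1.2) + (0.8)·(0.8) + (-0.2)·(-0.2)) / 4 = 2.8/4 = 0.7
  S = [[8, 0.5],
 [0.5, 0.7]].

Step 3 — invert S. det(S) = 8·0.7 - (0.5)² = 5.35.
  S^{-1} = (1/det) · [[d, -b], [-b, a]] = [[0.1308, -0.0935],
 [-0.0935, 1.4953]].

Step 4 — quadratic form (x̄ - mu_0)^T · S^{-1} · (x̄ - mu_0):
  S^{-1} · (x̄ - mu_0) = (-0.5607, 4.972),
  (x̄ - mu_0)^T · [...] = (-2)·(-0.5607) + (3.2)·(4.972) = 17.0318.

Step 5 — scale by n: T² = 5 · 17.0318 = 85.1589.

T² ≈ 85.1589


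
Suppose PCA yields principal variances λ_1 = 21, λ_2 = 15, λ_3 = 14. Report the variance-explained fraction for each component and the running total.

Step 1 — total variance = trace(Sigma) = Σ λ_i = 21 + 15 + 14 = 50.

Step 2 — fraction explained by component i = λ_i / Σ λ:
  PC1: 21/50 = 0.42
  PC2: 15/50 = 0.3
  PC3: 14/50 = 0.28

Step 3 — cumulative fraction after k components = (λ_1 + ... + λ_k) / Σ λ:
  k = 1: 21/50 = 0.42
  k = 2: (21 + 15)/50 = 36/50 = 0.72
  k = 3: (21 + 15 + 14)/50 = 50/50 = 1

Summary (fraction, with percent):

explained: PC1 0.42 (42%), PC2 0.3 (30%), PC3 0.28 (28%);  cumulative: 0.42, 0.72, 1


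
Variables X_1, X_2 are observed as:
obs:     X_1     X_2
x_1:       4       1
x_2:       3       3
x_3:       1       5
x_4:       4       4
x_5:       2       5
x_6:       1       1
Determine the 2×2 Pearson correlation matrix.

Step 1 — column means:
  mean(X_1) = (4 + 3 + 1 + 4 + 2 + 1) / 6 = 15/6 = 2.5
  mean(X_2) = (1 + 3 + 5 + 4 + 5 + 1) / 6 = 19/6 = 3.1667

Step 2 — sample variances and covariances s[i,j] = (1/(n-1)) · Σ_k (x_{k,i} - mean_i) · (x_{k,j} - mean_j), with n-1 = 5:
  s[X_1,X_1] = ((1.5)·(1.5) + (0.5)·(0.5) + (-1.5)·(-1.5) + (1.5)·(1.5) + (-0.5)·(-0.5) + (-1.5)·(-1.5)) / 5 = 9.5/5 = 1.9
  s[X_1,X_2] = ((1.5)·(-2.1667) + (0.5)·(-0.1667) + (-1.5)·(1.8333) + (1.5)·(0.8333) + (-0.5)·(1.8333) + (-1.5)·(-2.1667)) / 5 = -2.5/5 = -0.5
  s[X_2,X_2] = ((-2.1667)·(-2.1667) + (-0.1667)·(-0.1667) + (1.8333)·(1.8333) + (0.8333)·(0.8333) + (1.8333)·(1.8333) + (-2.1667)·(-2.1667)) / 5 = 16.8333/5 = 3.3667
  Sample standard deviations s_i = √(s[i,i]):
  s(X_1) = √(1.9) = 1.3784
  s(X_2) = √(3.3667) = 1.8348

Step 3 — r_{ij} = s_{ij} / (s_i · s_j):
  r[X_1,X_1] = 1 (diagonal).
  r[X_1,X_2] = -0.5 / (1.3784 · 1.8348) = -0.5 / 2.5292 = -0.1977
  r[X_2,X_2] = 1 (diagonal).

R is symmetric with unit diagonal. Assembling:

R = [[1, -0.1977],
 [-0.1977, 1]]


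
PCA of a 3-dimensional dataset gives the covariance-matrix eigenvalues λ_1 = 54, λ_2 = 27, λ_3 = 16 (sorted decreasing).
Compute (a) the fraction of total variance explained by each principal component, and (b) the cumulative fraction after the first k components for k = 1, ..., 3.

Step 1 — total variance = trace(Sigma) = Σ λ_i = 54 + 27 + 16 = 97.

Step 2 — fraction explained by component i = λ_i / Σ λ:
  PC1: 54/97 = 0.5567
  PC2: 27/97 = 0.2784
  PC3: 16/97 = 0.1649

Step 3 — cumulative fraction after k components = (λ_1 + ... + λ_k) / Σ λ:
  k = 1: 54/97 = 0.5567
  k = 2: (54 + 27)/97 = 81/97 = 0.8351
  k = 3: (54 + 27 + 16)/97 = 97/97 = 1

Summary (fraction, with percent):

explained: PC1 0.5567 (55.67%), PC2 0.2784 (27.84%), PC3 0.1649 (16.49%);  cumulative: 0.5567, 0.8351, 1


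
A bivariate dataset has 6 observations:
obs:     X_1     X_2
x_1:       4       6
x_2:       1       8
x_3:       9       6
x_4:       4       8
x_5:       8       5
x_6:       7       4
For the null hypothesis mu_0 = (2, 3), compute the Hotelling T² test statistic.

Step 1 — sample mean vector:
  mean(X_1) = (4 + 1 + 9 + 4 + 8 + 7) / 6 = 33/6 = 5.5
  mean(X_2) = (6 + 8 + 6 + 8 + 5 + 4) / 6 = 37/6 = 6.1667
  x̄ = (5.5, 6.1667),  deviation x̄ - mu_0 = (5.5, 6.1667) - (2, 3) = (3.5, 3.1667).

Step 2 — sample covariance matrix, S[i,j] = (1/(n-1)) · Σ_k (x_{k,i} - mean_i) · (x_{k,j} - mean_j), divisor n-1 = 5:
  S[X_1,X_1] = ((-1.5)·(-1.5) + (-4.5)·(-4.5) + (3.5)·(3.5) + (-1.5)·(-1.5) + (2.5)·(2.5) + (1.5)·(1.5)) / 5 = 45.5/5 = 9.1
  S[X_1,X_2] = ((-1.5)·(-0.1667) + (-4.5)·(1.8333) + (3.5)·(-0.1667) + (-1.5)·(1.8333) + (2.5)·(-1.1667) + (1.5)·(-2.1667)) / 5 = -17.5/5 = -3.5
  S[X_2,X_2] = ((-0.1667)·(-0.1667) + (1.8333)·(1.8333) + (-0.1667)·(-0.1667) + (1.8333)·(1.8333) + (-1.1667)·(-1.1667) + (-2.1667)·(-2.1667)) / 5 = 12.8333/5 = 2.5667
  S = [[9.1, -3.5],
 [-3.5, 2.5667]].

Step 3 — invert S. det(S) = 9.1·2.5667 - (-3.5)² = 11.1067.
  S^{-1} = (1/det) · [[d, -b], [-b, a]] = [[0.2311, 0.3151],
 [0.3151, 0.8193]].

Step 4 — quadratic form (x̄ - mu_0)^T · S^{-1} · (x̄ - mu_0):
  S^{-1} · (x̄ - mu_0) = (1.8067, 3.6975),
  (x̄ - mu_0)^T · [...] = (3.5)·(1.8067) + (3.1667)·(3.6975) = 18.0322.

Step 5 — scale by n: T² = 6 · 18.0322 = 108.1933.

T² ≈ 108.1933


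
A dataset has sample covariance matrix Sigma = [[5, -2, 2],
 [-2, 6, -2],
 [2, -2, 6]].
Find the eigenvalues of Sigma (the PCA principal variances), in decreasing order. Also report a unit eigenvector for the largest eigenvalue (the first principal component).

Step 1 — characteristic polynomial p(λ) = det(λI - Sigma) = λ³ - tr·λ² + c_1·λ - det, where tr = trace, c_1 = sum of the principal 2×2 minors, det = det(Sigma):
  tr = 5 + 6 + 6 = 17,
  c_1 = (5·6 - (-2)²) + (5·6 - (2)²) + (6·6 - (-2)²) = 26 + 26 + 32 = 84,
  det = 5·(6·6 - (-2)²) - (-2)·((-2)·6 - (-2)·(2)) + (2)·((-2)·(-2) - 6·(2)) = 5·(32) - (-2)·(-8) + (2)·(-8) = 128.
  So p(λ) = λ³ - 17λ² + 84λ - 128.
Step 2 — look for an integer root (rational root theorem: any rational root is an integer divisor of 128). Testing λ = 4:
  p(4) = 64 - 272 + 336 - 128 = 0  ✓
  Dividing out (λ - 4): p(λ) = (λ - 4)(λ² - 13λ + 32).
Step 3 — remaining eigenvalues from the quadratic λ² - 13λ + 32 = 0:
  Δ = 13² - 4·32 = 169 - 128 = 41,  λ = (13 ± √41)/2 = (13 ± 6.4031)/2 ≈ 9.7016 or 3.2984.
  Sorted: λ_1 = 9.7016,  λ_2 = 4,  λ_3 = 3.2984  (check: sum = 17 = tr ✓).

Step 4 — unit eigenvector for λ_1 ≈ 9.7016: v spans the null space of (Sigma - λ_1 I), whose rows are
  r_1 = (-4.7016, -2, 2),  r_2 = (-2, -3.7016, -2),  r_3 = (2, -2, -3.7016).
  v is orthogonal to every row, so take v ∝ r_1 × r_2 = ((-2)·(-2) - (2)·(-3.7016), (2)·(-2) - (-4.7016)·(-2), (-4.7016)·(-3.7016) - (-2)·(-2)) ≈ (11.4031, -13.4031, 13.4031).
  Let u = (11.4031, -13.4031, 13.4031).
  ||u|| = √((11.4031)² + (-13.4031)² + (13.4031)²) = √(489.3187) ≈ 22.1205,  v_1 = u/||u|| ≈ (0.5155, -0.6059, 0.6059) (||v_1|| = 1).

λ_1 = 9.7016,  λ_2 = 4,  λ_3 = 3.2984;  v_1 ≈ (0.5155, -0.6059, 0.6059)


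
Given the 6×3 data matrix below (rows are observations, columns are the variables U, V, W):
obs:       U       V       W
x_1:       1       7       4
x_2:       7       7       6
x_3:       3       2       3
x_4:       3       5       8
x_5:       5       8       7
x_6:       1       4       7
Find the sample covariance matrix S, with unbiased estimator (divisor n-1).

Step 1 — column means:
  mean(U) = (1 + 7 + 3 + 3 + 5 + 1) / 6 = 20/6 = 3.3333
  mean(V) = (7 + 7 + 2 + 5 + 8 + 4) / 6 = 33/6 = 5.5
  mean(W) = (4 + 6 + 3 + 8 + 7 + 7) / 6 = 35/6 = 5.8333

Step 2 — sample covariance S[i,j] = (1/(n-1)) · Σ_k (x_{k,i} - mean_i) · (x_{k,j} - mean_j), with n-1 = 5.
  S[U,U] = ((-2.3333)·(-2.3333) + (3.6667)·(3.6667) + (-0.3333)·(-0.3333) + (-0.3333)·(-0.3333) + (1.6667)·(1.6667) + (-2.3333)·(-2.3333)) / 5 = 27.3333/5 = 5.4667
  S[U,V] = ((-2.3333)·(1.5) + (3.6667)·(1.5) + (-0.3333)·(-3.5) + (-0.3333)·(-0.5) + (1.6667)·(2.5) + (-2.3333)·(-1.5)) / 5 = 11/5 = 2.2
  S[U,W] = ((-2.3333)·(-1.8333) + (3.6667)·(0.1667) + (-0.3333)·(-2.8333) + (-0.3333)·(2.1667) + (1.6667)·(1.1667) + (-2.3333)·(1.1667)) / 5 = 4.3333/5 = 0.8667
  S[V,V] = ((1.5)·(1.5) + (1.5)·(1.5) + (-3.5)·(-3.5) + (-0.5)·(-0.5) + (2.5)·(2.5) + (-1.5)·(-1.5)) / 5 = 25.5/5 = 5.1
  S[V,W] = ((1.5)·(-1.8333) + (1.5)·(0.1667) + (-3.5)·(-2.8333) + (-0.5)·(2.1667) + (2.5)·(1.1667) + (-1.5)·(1.1667)) / 5 = 7.5/5 = 1.5
  S[W,W] = ((-1.8333)·(-1.8333) + (0.1667)·(0.1667) + (-2.8333)·(-2.8333) + (2.1667)·(2.1667) + (1.1667)·(1.1667) + (1.1667)·(1.1667)) / 5 = 18.8333/5 = 3.7667

S is symmetric (S[j,i] = S[i,j]). Assembling:

S = [[5.4667, 2.2, 0.8667],
 [2.2, 5.1, 1.5],
 [0.8667, 1.5, 3.7667]]


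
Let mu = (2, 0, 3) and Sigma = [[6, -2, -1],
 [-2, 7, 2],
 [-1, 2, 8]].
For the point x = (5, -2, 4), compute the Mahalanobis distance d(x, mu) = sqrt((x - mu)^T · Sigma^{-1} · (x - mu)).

Step 1 — centre the observation: (x - mu) = (3, -2, 1).

Step 2 — invert Sigma (cofactor / det for 3×3, or solve directly):
  Sigma^{-1} = [[0.1851, 0.0498, 0.0107],
 [0.0498, 0.1673, -0.0356],
 [0.0107, -0.0356, 0.1352]].

Step 3 — form the quadratic (x - mu)^T · Sigma^{-1} · (x - mu):
  Sigma^{-1} · (x - mu) = (0.4662, -0.2206, 0.2384).
  (x - mu)^T · [Sigma^{-1} · (x - mu)] = (3)·(0.4662) + (-2)·(-0.2206) + (1)·(0.2384) = 2.0783.

Step 4 — take square root: d = √(2.0783) ≈ 1.4416.

d(x, mu) = √(2.0783) ≈ 1.4416


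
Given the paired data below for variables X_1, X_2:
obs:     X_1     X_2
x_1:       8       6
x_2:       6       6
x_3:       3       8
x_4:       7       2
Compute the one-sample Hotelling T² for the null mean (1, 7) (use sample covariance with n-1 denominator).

Step 1 — sample mean vector:
  mean(X_1) = (8 + 6 + 3 + 7) / 4 = 24/4 = 6
  mean(X_2) = (6 + 6 + 8 + 2) / 4 = 22/4 = 5.5
  x̄ = (6, 5.5),  deviation x̄ - mu_0 = (6, 5.5) - (1, 7) = (5, -1.5).

Step 2 — sample covariance matrix, S[i,j] = (1/(n-1)) · Σ_k (x_{k,i} - mean_i) · (x_{k,j} - mean_j), divisor n-1 = 3:
  S[X_1,X_1] = ((2)·(2) + (0)·(0) + (-3)·(-3) + (1)·(1)) / 3 = 14/3 = 4.6667
  S[X_1,X_2] = ((2)·(0.5) + (0)·(0.5) + (-3)·(2.5) + (1)·(-3.5)) / 3 = -10/3 = -3.3333
  S[X_2,X_2] = ((0.5)·(0.5) + (0.5)·(0.5) + (2.5)·(2.5) + (-3.5)·(-3.5)) / 3 = 19/3 = 6.3333
  S = [[4.6667, -3.3333],
 [-3.3333, 6.3333]].

Step 3 — invert S. det(S) = 4.6667·6.3333 - (-3.3333)² = 18.4444.
  S^{-1} = (1/det) · [[d, -b], [-b, a]] = [[0.3434, 0.1807],
 [0.1807, 0.253]].

Step 4 — quadratic form (x̄ - mu_0)^T · S^{-1} · (x̄ - mu_0):
  S^{-1} · (x̄ - mu_0) = (1.4458, 0.5241),
  (x̄ - mu_0)^T · [...] = (5)·(1.4458) + (-1.5)·(0.5241) = 6.4428.

Step 5 — scale by n: T² = 4 · 6.4428 = 25.7711.

T² ≈ 25.7711


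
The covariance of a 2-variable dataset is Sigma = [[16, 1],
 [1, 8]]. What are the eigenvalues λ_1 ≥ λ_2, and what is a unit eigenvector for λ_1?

Step 1 — characteristic polynomial of 2×2 Sigma:
  det(Sigma - λI) = λ² - trace · λ + det = 0.
  trace = 16 + 8 = 24, det = 16·8 - (1)² = 127.
Step 2 — discriminant:
  Δ = trace² - 4·det = 576 - 508 = 68.
Step 3 — eigenvalues:
  λ = (trace ± √Δ)/2 = (24 ± 8.2462)/2,
  λ_1 = 16.1231,  λ_2 = 7.8769.

Step 4 — unit eigenvector for λ_1: solve (Sigma - λ_1 I)v = 0. First row:
  (16 - 16.1231)·v_x + (1)·v_y = 0, i.e. (-0.1231)·v_x + (1)·v_y = 0,
  so v ∝ (b, λ_1 - a) = (1, 0.1231) = u.
  ||u|| = √((1)² + (0.1231)²) = √(1.0152) ≈ 1.0075,
  v_1 = u/||u|| ≈ (0.9925, 0.1222) (||v_1|| = 1).

λ_1 = 16.1231,  λ_2 = 7.8769;  v_1 ≈ (0.9925, 0.1222)


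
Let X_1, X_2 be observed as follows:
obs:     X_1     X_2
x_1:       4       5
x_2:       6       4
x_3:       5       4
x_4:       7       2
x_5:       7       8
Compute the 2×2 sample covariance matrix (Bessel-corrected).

Step 1 — column means:
  mean(X_1) = (4 + 6 + 5 + 7 + 7) / 5 = 29/5 = 5.8
  mean(X_2) = (5 + 4 + 4 + 2 + 8) / 5 = 23/5 = 4.6

Step 2 — sample covariance S[i,j] = (1/(n-1)) · Σ_k (x_{k,i} - mean_i) · (x_{k,j} - mean_j), with n-1 = 4.
  S[X_1,X_1] = ((-1.8)·(-1.8) + (0.2)·(0.2) + (-0.8)·(-0.8) + (1.2)·(1.2) + (1.2)·(1.2)) / 4 = 6.8/4 = 1.7
  S[X_1,X_2] = ((-1.8)·(0.4) + (0.2)·(-0.6) + (-0.8)·(-0.6) + (1.2)·(-2.6) + (1.2)·(3.4)) / 4 = 0.6/4 = 0.15
  S[X_2,X_2] = ((0.4)·(0.4) + (-0.6)·(-0.6) + (-0.6)·(-0.6) + (-2.6)·(-2.6) + (3.4)·(3.4)) / 4 = 19.2/4 = 4.8

S is symmetric (S[j,i] = S[i,j]). Assembling:

S = [[1.7, 0.15],
 [0.15, 4.8]]


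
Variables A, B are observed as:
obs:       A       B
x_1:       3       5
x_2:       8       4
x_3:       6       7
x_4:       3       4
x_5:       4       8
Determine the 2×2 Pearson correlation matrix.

Step 1 — column means:
  mean(A) = (3 + 8 + 6 + 3 + 4) / 5 = 24/5 = 4.8
  mean(B) = (5 + 4 + 7 + 4 + 8) / 5 = 28/5 = 5.6

Step 2 — sample variances and covariances s[i,j] = (1/(n-1)) · Σ_k (x_{k,i} - mean_i) · (x_{k,j} - mean_j), with n-1 = 4:
  s[A,A] = ((-1.8)·(-1.8) + (3.2)·(3.2) + (1.2)·(1.2) + (-1.8)·(-1.8) + (-0.8)·(-0.8)) / 4 = 18.8/4 = 4.7
  s[A,B] = ((-1.8)·(-0.6) + (3.2)·(-1.6) + (1.2)·(1.4) + (-1.8)·(-1.6) + (-0.8)·(2.4)) / 4 = -1.4/4 = -0.35
  s[B,B] = ((-0.6)·(-0.6) + (-1.6)·(-1.6) + (1.4)·(1.4) + (-1.6)·(-1.6) + (2.4)·(2.4)) / 4 = 13.2/4 = 3.3
  Sample standard deviations s_i = √(s[i,i]):
  s(A) = √(4.7) = 2.1679
  s(B) = √(3.3) = 1.8166

Step 3 — r_{ij} = s_{ij} / (s_i · s_j):
  r[A,A] = 1 (diagonal).
  r[A,B] = -0.35 / (2.1679 · 1.8166) = -0.35 / 3.9383 = -0.0889
  r[B,B] = 1 (diagonal).

R is symmetric with unit diagonal. Assembling:

R = [[1, -0.0889],
 [-0.0889, 1]]


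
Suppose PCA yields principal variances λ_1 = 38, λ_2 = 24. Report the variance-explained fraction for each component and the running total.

Step 1 — total variance = trace(Sigma) = Σ λ_i = 38 + 24 = 62.

Step 2 — fraction explained by component i = λ_i / Σ λ:
  PC1: 38/62 = 0.6129
  PC2: 24/62 = 0.3871

Step 3 — cumulative fraction after k components = (λ_1 + ... + λ_k) / Σ λ:
  k = 1: 38/62 = 0.6129
  k = 2: (38 + 24)/62 = 62/62 = 1

Summary (fraction, with percent):

explained: PC1 0.6129 (61.29%), PC2 0.3871 (38.71%);  cumulative: 0.6129, 1


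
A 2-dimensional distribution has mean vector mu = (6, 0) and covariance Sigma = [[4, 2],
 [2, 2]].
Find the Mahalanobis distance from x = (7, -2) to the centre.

Step 1 — centre the observation: (x - mu) = (1, -2).

Step 2 — invert Sigma. det(Sigma) = 4·2 - (2)² = 4.
  Sigma^{-1} = (1/det) · [[d, -b], [-b, a]] = [[0.5, -0.5],
 [-0.5, 1]].

Step 3 — form the quadratic (x - mu)^T · Sigma^{-1} · (x - mu):
  Sigma^{-1} · (x - mu) = (1.5, -2.5).
  (x - mu)^T · [Sigma^{-1} · (x - mu)] = (1)·(1.5) + (-2)·(-2.5) = 6.5.

Step 4 — take square root: d = √(6.5) ≈ 2.5495.

d(x, mu) = √(6.5) ≈ 2.5495


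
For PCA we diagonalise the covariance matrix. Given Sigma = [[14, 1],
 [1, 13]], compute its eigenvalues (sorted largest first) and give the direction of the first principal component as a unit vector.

Step 1 — characteristic polynomial of 2×2 Sigma:
  det(Sigma - λI) = λ² - trace · λ + det = 0.
  trace = 14 + 13 = 27, det = 14·13 - (1)² = 181.
Step 2 — discriminant:
  Δ = trace² - 4·det = 729 - 724 = 5.
Step 3 — eigenvalues:
  λ = (trace ± √Δ)/2 = (27 ± 2.2361)/2,
  λ_1 = 14.618,  λ_2 = 12.382.

Step 4 — unit eigenvector for λ_1: solve (Sigma - λ_1 I)v = 0. First row:
  (14 - 14.618)·v_x + (1)·v_y = 0, i.e. (-0.618)·v_x + (1)·v_y = 0,
  so v ∝ (b, λ_1 - a) = (1, 0.618) = u.
  ||u|| = √((1)² + (0.618)²) = √(1.382) ≈ 1.1756,
  v_1 = u/||u|| ≈ (0.8507, 0.5257) (||v_1|| = 1).

λ_1 = 14.618,  λ_2 = 12.382;  v_1 ≈ (0.8507, 0.5257)


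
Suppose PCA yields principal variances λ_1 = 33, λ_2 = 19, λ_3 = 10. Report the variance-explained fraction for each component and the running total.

Step 1 — total variance = trace(Sigma) = Σ λ_i = 33 + 19 + 10 = 62.

Step 2 — fraction explained by component i = λ_i / Σ λ:
  PC1: 33/62 = 0.5323
  PC2: 19/62 = 0.3065
  PC3: 10/62 = 0.1613

Step 3 — cumulative fraction after k components = (λ_1 + ... + λ_k) / Σ λ:
  k = 1: 33/62 = 0.5323
  k = 2: (33 + 19)/62 = 52/62 = 0.8387
  k = 3: (33 + 19 + 10)/62 = 62/62 = 1

Summary (fraction, with percent):

explained: PC1 0.5323 (53.23%), PC2 0.3065 (30.65%), PC3 0.1613 (16.13%);  cumulative: 0.5323, 0.8387, 1


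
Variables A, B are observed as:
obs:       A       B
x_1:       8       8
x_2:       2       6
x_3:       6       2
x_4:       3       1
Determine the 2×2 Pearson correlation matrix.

Step 1 — column means:
  mean(A) = (8 + 2 + 6 + 3) / 4 = 19/4 = 4.75
  mean(B) = (8 + 6 + 2 + 1) / 4 = 17/4 = 4.25

Step 2 — sample variances and covariances s[i,j] = (1/(n-1)) · Σ_k (x_{k,i} - mean_i) · (x_{k,j} - mean_j), with n-1 = 3:
  s[A,A] = ((3.25)·(3.25) + (-2.75)·(-2.75) + (1.25)·(1.25) + (-1.75)·(-1.75)) / 3 = 22.75/3 = 7.5833
  s[A,B] = ((3.25)·(3.75) + (-2.75)·(1.75) + (1.25)·(-2.25) + (-1.75)·(-3.25)) / 3 = 10.25/3 = 3.4167
  s[B,B] = ((3.75)·(3.75) + (1.75)·(1.75) + (-2.25)·(-2.25) + (-3.25)·(-3.25)) / 3 = 32.75/3 = 10.9167
  Sample standard deviations s_i = √(s[i,i]):
  s(A) = √(7.5833) = 2.7538
  s(B) = √(10.9167) = 3.304

Step 3 — r_{ij} = s_{ij} / (s_i · s_j):
  r[A,A] = 1 (diagonal).
  r[A,B] = 3.4167 / (2.7538 · 3.304) = 3.4167 / 9.0986 = 0.3755
  r[B,B] = 1 (diagonal).

R is symmetric with unit diagonal. Assembling:

R = [[1, 0.3755],
 [0.3755, 1]]


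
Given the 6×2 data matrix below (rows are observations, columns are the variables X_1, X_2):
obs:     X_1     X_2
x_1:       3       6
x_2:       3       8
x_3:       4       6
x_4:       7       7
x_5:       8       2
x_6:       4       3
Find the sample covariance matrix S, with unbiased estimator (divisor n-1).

Step 1 — column means:
  mean(X_1) = (3 + 3 + 4 + 7 + 8 + 4) / 6 = 29/6 = 4.8333
  mean(X_2) = (6 + 8 + 6 + 7 + 2 + 3) / 6 = 32/6 = 5.3333

Step 2 — sample covariance S[i,j] = (1/(n-1)) · Σ_k (x_{k,i} - mean_i) · (x_{k,j} - mean_j), with n-1 = 5.
  S[X_1,X_1] = ((-1.8333)·(-1.8333) + (-1.8333)·(-1.8333) + (-0.8333)·(-0.8333) + (2.1667)·(2.1667) + (3.1667)·(3.1667) + (-0.8333)·(-0.8333)) / 5 = 22.8333/5 = 4.5667
  S[X_1,X_2] = ((-1.8333)·(0.6667) + (-1.8333)·(2.6667) + (-0.8333)·(0.6667) + (2.1667)·(1.6667) + (3.1667)·(-3.3333) + (-0.8333)·(-2.3333)) / 5 = -11.6667/5 = -2.3333
  S[X_2,X_2] = ((0.6667)·(0.6667) + (2.6667)·(2.6667) + (0.6667)·(0.6667) + (1.6667)·(1.6667) + (-3.3333)·(-3.3333) + (-2.3333)·(-2.3333)) / 5 = 27.3333/5 = 5.4667

S is symmetric (S[j,i] = S[i,j]). Assembling:

S = [[4.5667, -2.3333],
 [-2.3333, 5.4667]]


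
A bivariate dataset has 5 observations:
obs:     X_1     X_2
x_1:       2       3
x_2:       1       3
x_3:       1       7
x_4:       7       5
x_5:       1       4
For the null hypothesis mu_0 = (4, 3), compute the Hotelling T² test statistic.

Step 1 — sample mean vector:
  mean(X_1) = (2 + 1 + 1 + 7 + 1) / 5 = 12/5 = 2.4
  mean(X_2) = (3 + 3 + 7 + 5 + 4) / 5 = 22/5 = 4.4
  x̄ = (2.4, 4.4),  deviation x̄ - mu_0 = (2.4, 4.4) - (4, 3) = (-1.6, 1.4).

Step 2 — sample covariance matrix, S[i,j] = (1/(n-1)) · Σ_k (x_{k,i} - mean_i) · (x_{k,j} - mean_j), divisor n-1 = 4:
  S[X_1,X_1] = ((-0.4)·(-0.4) + (-1.4)·(-1.4) + (-1.4)·(-1.4) + (4.6)·(4.6) + (-1.4)·(-1.4)) / 4 = 27.2/4 = 6.8
  S[X_1,X_2] = ((-0.4)·(-1.4) + (-1.4)·(-1.4) + (-1.4)·(2.6) + (4.6)·(0.6) + (-1.4)·(-0.4)) / 4 = 2.2/4 = 0.55
  S[X_2,X_2] = ((-1.4)·(-1.4) + (-1.4)·(-1.4) + (2.6)·(2.6) + (0.6)·(0.6) + (-0.4)·(-0.4)) / 4 = 11.2/4 = 2.8
  S = [[6.8, 0.55],
 [0.55, 2.8]].

Step 3 — invert S. det(S) = 6.8·2.8 - (0.55)² = 18.7375.
  S^{-1} = (1/det) · [[d, -b], [-b, a]] = [[0.1494, -0.0294],
 [-0.0294, 0.3629]].

Step 4 — quadratic form (x̄ - mu_0)^T · S^{-1} · (x̄ - mu_0):
  S^{-1} · (x̄ - mu_0) = (-0.2802, 0.555),
  (x̄ - mu_0)^T · [...] = (-1.6)·(-0.2802) + (1.4)·(0.555) = 1.2254.

Step 5 — scale by n: T² = 5 · 1.2254 = 6.1268.

T² ≈ 6.1268


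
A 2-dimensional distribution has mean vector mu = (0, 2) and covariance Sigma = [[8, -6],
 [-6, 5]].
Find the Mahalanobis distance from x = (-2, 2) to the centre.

Step 1 — centre the observation: (x - mu) = (-2, 0).

Step 2 — invert Sigma. det(Sigma) = 8·5 - (-6)² = 4.
  Sigma^{-1} = (1/det) · [[d, -b], [-b, a]] = [[1.25, 1.5],
 [1.5, 2]].

Step 3 — form the quadratic (x - mu)^T · Sigma^{-1} · (x - mu):
  Sigma^{-1} · (x - mu) = (-2.5, -3).
  (x - mu)^T · [Sigma^{-1} · (x - mu)] = (-2)·(-2.5) + (0)·(-3) = 5.

Step 4 — take square root: d = √(5) ≈ 2.2361.

d(x, mu) = √(5) ≈ 2.2361


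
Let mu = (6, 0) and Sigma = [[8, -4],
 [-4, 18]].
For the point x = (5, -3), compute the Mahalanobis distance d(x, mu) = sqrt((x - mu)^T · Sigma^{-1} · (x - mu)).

Step 1 — centre the observation: (x - mu) = (-1, -3).

Step 2 — invert Sigma. det(Sigma) = 8·18 - (-4)² = 128.
  Sigma^{-1} = (1/det) · [[d, -b], [-b, a]] = [[0.1406, 0.0312],
 [0.0312, 0.0625]].

Step 3 — form the quadratic (x - mu)^T · Sigma^{-1} · (x - mu):
  Sigma^{-1} · (x - mu) = (-0.2344, -0.2188).
  (x - mu)^T · [Sigma^{-1} · (x - mu)] = (-1)·(-0.2344) + (-3)·(-0.2188) = 0.8906.

Step 4 — take square root: d = √(0.8906) ≈ 0.9437.

d(x, mu) = √(0.8906) ≈ 0.9437


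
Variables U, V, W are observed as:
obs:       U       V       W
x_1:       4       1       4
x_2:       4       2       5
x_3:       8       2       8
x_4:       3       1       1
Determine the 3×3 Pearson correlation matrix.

Step 1 — column means:
  mean(U) = (4 + 4 + 8 + 3) / 4 = 19/4 = 4.75
  mean(V) = (1 + 2 + 2 + 1) / 4 = 6/4 = 1.5
  mean(W) = (4 + 5 + 8 + 1) / 4 = 18/4 = 4.5

Step 2 — sample variances and covariances s[i,j] = (1/(n-1)) · Σ_k (x_{k,i} - mean_i) · (x_{k,j} - mean_j), with n-1 = 3:
  s[U,U] = ((-0.75)·(-0.75) + (-0.75)·(-0.75) + (3.25)·(3.25) + (-1.75)·(-1.75)) / 3 = 14.75/3 = 4.9167
  s[U,V] = ((-0.75)·(-0.5) + (-0.75)·(0.5) + (3.25)·(0.5) + (-1.75)·(-0.5)) / 3 = 2.5/3 = 0.8333
  s[U,W] = ((-0.75)·(-0.5) + (-0.75)·(0.5) + (3.25)·(3.5) + (-1.75)·(-3.5)) / 3 = 17.5/3 = 5.8333
  s[V,V] = ((-0.5)·(-0.5) + (0.5)·(0.5) + (0.5)·(0.5) + (-0.5)·(-0.5)) / 3 = 1/3 = 0.3333
  s[V,W] = ((-0.5)·(-0.5) + (0.5)·(0.5) + (0.5)·(3.5) + (-0.5)·(-3.5)) / 3 = 4/3 = 1.3333
  s[W,W] = ((-0.5)·(-0.5) + (0.5)·(0.5) + (3.5)·(3.5) + (-3.5)·(-3.5)) / 3 = 25/3 = 8.3333
  Sample standard deviations s_i = √(s[i,i]):
  s(U) = √(4.9167) = 2.2174
  s(V) = √(0.3333) = 0.5774
  s(W) = √(8.3333) = 2.8868

Step 3 — r_{ij} = s_{ij} / (s_i · s_j):
  r[U,U] = 1 (diagonal).
  r[U,V] = 0.8333 / (2.2174 · 0.5774) = 0.8333 / 1.2802 = 0.6509
  r[U,W] = 5.8333 / (2.2174 · 2.8868) = 5.8333 / 6.401 = 0.9113
  r[V,V] = 1 (diagonal).
  r[V,W] = 1.3333 / (0.5774 · 2.8868) = 1.3333 / 1.6667 = 0.8
  r[W,W] = 1 (diagonal).

R is symmetric with unit diagonal. Assembling:

R = [[1, 0.6509, 0.9113],
 [0.6509, 1, 0.8],
 [0.9113, 0.8, 1]]


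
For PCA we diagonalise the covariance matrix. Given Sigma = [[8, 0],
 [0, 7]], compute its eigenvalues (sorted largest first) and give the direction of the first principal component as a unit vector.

Step 1 — characteristic polynomial of 2×2 Sigma:
  det(Sigma - λI) = λ² - trace · λ + det = 0.
  trace = 8 + 7 = 15, det = 8·7 - (0)² = 56.
Step 2 — discriminant:
  Δ = trace² - 4·det = 225 - 224 = 1.
Step 3 — eigenvalues:
  λ = (trace ± √Δ)/2 = (15 ± 1)/2,
  λ_1 = 8,  λ_2 = 7.

Step 4 — unit eigenvector for λ_1: Sigma is diagonal, so its eigenvectors are the coordinate axes. λ_1 = 8 is the diagonal entry on the first coordinate axis, hence
  v_1 = (1, 0) (||v_1|| = 1).

λ_1 = 8,  λ_2 = 7;  v_1 ≈ (1, 0)


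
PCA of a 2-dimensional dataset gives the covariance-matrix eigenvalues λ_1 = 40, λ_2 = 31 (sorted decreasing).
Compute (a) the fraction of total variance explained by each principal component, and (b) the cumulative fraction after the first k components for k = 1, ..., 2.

Step 1 — total variance = trace(Sigma) = Σ λ_i = 40 + 31 = 71.

Step 2 — fraction explained by component i = λ_i / Σ λ:
  PC1: 40/71 = 0.5634
  PC2: 31/71 = 0.4366

Step 3 — cumulative fraction after k components = (λ_1 + ... + λ_k) / Σ λ:
  k = 1: 40/71 = 0.5634
  k = 2: (40 + 31)/71 = 71/71 = 1

Summary (fraction, with percent):

explained: PC1 0.5634 (56.34%), PC2 0.4366 (43.66%);  cumulative: 0.5634, 1


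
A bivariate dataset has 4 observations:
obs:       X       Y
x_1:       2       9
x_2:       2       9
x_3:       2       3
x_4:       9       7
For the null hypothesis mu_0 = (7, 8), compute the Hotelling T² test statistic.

Step 1 — sample mean vector:
  mean(X) = (2 + 2 + 2 + 9) / 4 = 15/4 = 3.75
  mean(Y) = (9 + 9 + 3 + 7) / 4 = 28/4 = 7
  x̄ = (3.75, 7),  deviation x̄ - mu_0 = (3.75, 7) - (7, 8) = (-3.25, -1).

Step 2 — sample covariance matrix, S[i,j] = (1/(n-1)) · Σ_k (x_{k,i} - mean_i) · (x_{k,j} - mean_j), divisor n-1 = 3:
  S[X,X] = ((-1.75)·(-1.75) + (-1.75)·(-1.75) + (-1.75)·(-1.75) + (5.25)·(5.25)) / 3 = 36.75/3 = 12.25
  S[X,Y] = ((-1.75)·(2) + (-1.75)·(2) + (-1.75)·(-4) + (5.25)·(0)) / 3 = 0/3 = 0
  S[Y,Y] = ((2)·(2) + (2)·(2) + (-4)·(-4) + (0)·(0)) / 3 = 24/3 = 8
  S = [[12.25, 0],
 [0, 8]].

Step 3 — invert S. det(S) = 12.25·8 - (0)² = 98.
  S^{-1} = (1/det) · [[d, -b], [-b, a]] = [[0.0816, 0],
 [0, 0.125]].

Step 4 — quadratic form (x̄ - mu_0)^T · S^{-1} · (x̄ - mu_0):
  S^{-1} · (x̄ - mu_0) = (-0.2653, -0.125),
  (x̄ - mu_0)^T · [...] = (-3.25)·(-0.2653) + (-1)·(-0.125) = 0.9872.

Step 5 — scale by n: T² = 4 · 0.9872 = 3.949.

T² ≈ 3.949


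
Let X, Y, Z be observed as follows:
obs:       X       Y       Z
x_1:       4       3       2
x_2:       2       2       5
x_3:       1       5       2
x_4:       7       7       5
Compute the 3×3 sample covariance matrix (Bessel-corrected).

Step 1 — column means:
  mean(X) = (4 + 2 + 1 + 7) / 4 = 14/4 = 3.5
  mean(Y) = (3 + 2 + 5 + 7) / 4 = 17/4 = 4.25
  mean(Z) = (2 + 5 + 2 + 5) / 4 = 14/4 = 3.5

Step 2 — sample covariance S[i,j] = (1/(n-1)) · Σ_k (x_{k,i} - mean_i) · (x_{k,j} - mean_j), with n-1 = 3.
  S[X,X] = ((0.5)·(0.5) + (-1.5)·(-1.5) + (-2.5)·(-2.5) + (3.5)·(3.5)) / 3 = 21/3 = 7
  S[X,Y] = ((0.5)·(-1.25) + (-1.5)·(-2.25) + (-2.5)·(0.75) + (3.5)·(2.75)) / 3 = 10.5/3 = 3.5
  S[X,Z] = ((0.5)·(-1.5) + (-1.5)·(1.5) + (-2.5)·(-1.5) + (3.5)·(1.5)) / 3 = 6/3 = 2
  S[Y,Y] = ((-1.25)·(-1.25) + (-2.25)·(-2.25) + (0.75)·(0.75) + (2.75)·(2.75)) / 3 = 14.75/3 = 4.9167
  S[Y,Z] = ((-1.25)·(-1.5) + (-2.25)·(1.5) + (0.75)·(-1.5) + (2.75)·(1.5)) / 3 = 1.5/3 = 0.5
  S[Z,Z] = ((-1.5)·(-1.5) + (1.5)·(1.5) + (-1.5)·(-1.5) + (1.5)·(1.5)) / 3 = 9/3 = 3

S is symmetric (S[j,i] = S[i,j]). Assembling:

S = [[7, 3.5, 2],
 [3.5, 4.9167, 0.5],
 [2, 0.5, 3]]


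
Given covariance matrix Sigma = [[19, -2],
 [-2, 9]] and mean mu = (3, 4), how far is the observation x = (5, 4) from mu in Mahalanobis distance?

Step 1 — centre the observation: (x - mu) = (2, 0).

Step 2 — invert Sigma. det(Sigma) = 19·9 - (-2)² = 167.
  Sigma^{-1} = (1/det) · [[d, -b], [-b, a]] = [[0.0539, 0.012],
 [0.012, 0.1138]].

Step 3 — form the quadratic (x - mu)^T · Sigma^{-1} · (x - mu):
  Sigma^{-1} · (x - mu) = (0.1078, 0.024).
  (x - mu)^T · [Sigma^{-1} · (x - mu)] = (2)·(0.1078) + (0)·(0.024) = 0.2156.

Step 4 — take square root: d = √(0.2156) ≈ 0.4643.

d(x, mu) = √(0.2156) ≈ 0.4643


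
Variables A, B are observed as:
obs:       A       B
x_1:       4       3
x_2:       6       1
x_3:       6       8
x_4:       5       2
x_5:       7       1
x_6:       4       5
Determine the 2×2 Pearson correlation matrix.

Step 1 — column means:
  mean(A) = (4 + 6 + 6 + 5 + 7 + 4) / 6 = 32/6 = 5.3333
  mean(B) = (3 + 1 + 8 + 2 + 1 + 5) / 6 = 20/6 = 3.3333

Step 2 — sample variances and covariances s[i,j] = (1/(n-1)) · Σ_k (x_{k,i} - mean_i) · (x_{k,j} - mean_j), with n-1 = 5:
  s[A,A] = ((-1.3333)·(-1.3333) + (0.6667)·(0.6667) + (0.6667)·(0.6667) + (-0.3333)·(-0.3333) + (1.6667)·(1.6667) + (-1.3333)·(-1.3333)) / 5 = 7.3333/5 = 1.4667
  s[A,B] = ((-1.3333)·(-0.3333) + (0.6667)·(-2.3333) + (0.6667)·(4.6667) + (-0.3333)·(-1.3333) + (1.6667)·(-2.3333) + (-1.3333)·(1.6667)) / 5 = -3.6667/5 = -0.7333
  s[B,B] = ((-0.3333)·(-0.3333) + (-2.3333)·(-2.3333) + (4.6667)·(4.6667) + (-1.3333)·(-1.3333) + (-2.3333)·(-2.3333) + (1.6667)·(1.6667)) / 5 = 37.3333/5 = 7.4667
  Sample standard deviations s_i = √(s[i,i]):
  s(A) = √(1.4667) = 1.2111
  s(B) = √(7.4667) = 2.7325

Step 3 — r_{ij} = s_{ij} / (s_i · s_j):
  r[A,A] = 1 (diagonal).
  r[A,B] = -0.7333 / (1.2111 · 2.7325) = -0.7333 / 3.3092 = -0.2216
  r[B,B] = 1 (diagonal).

R is symmetric with unit diagonal. Assembling:

R = [[1, -0.2216],
 [-0.2216, 1]]


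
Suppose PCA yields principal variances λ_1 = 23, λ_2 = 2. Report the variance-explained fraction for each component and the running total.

Step 1 — total variance = trace(Sigma) = Σ λ_i = 23 + 2 = 25.

Step 2 — fraction explained by component i = λ_i / Σ λ:
  PC1: 23/25 = 0.92
  PC2: 2/25 = 0.08

Step 3 — cumulative fraction after k components = (λ_1 + ... + λ_k) / Σ λ:
  k = 1: 23/25 = 0.92
  k = 2: (23 + 2)/25 = 25/25 = 1

Summary (fraction, with percent):

explained: PC1 0.92 (92%), PC2 0.08 (8%);  cumulative: 0.92, 1


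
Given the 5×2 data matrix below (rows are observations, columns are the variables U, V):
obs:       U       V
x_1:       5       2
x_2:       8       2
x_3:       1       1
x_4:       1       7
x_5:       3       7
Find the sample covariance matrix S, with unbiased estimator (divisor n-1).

Step 1 — column means:
  mean(U) = (5 + 8 + 1 + 1 + 3) / 5 = 18/5 = 3.6
  mean(V) = (2 + 2 + 1 + 7 + 7) / 5 = 19/5 = 3.8

Step 2 — sample covariance S[i,j] = (1/(n-1)) · Σ_k (x_{k,i} - mean_i) · (x_{k,j} - mean_j), with n-1 = 4.
  S[U,U] = ((1.4)·(1.4) + (4.4)·(4.4) + (-2.6)·(-2.6) + (-2.6)·(-2.6) + (-0.6)·(-0.6)) / 4 = 35.2/4 = 8.8
  S[U,V] = ((1.4)·(-1.8) + (4.4)·(-1.8) + (-2.6)·(-2.8) + (-2.6)·(3.2) + (-0.6)·(3.2)) / 4 = -13.4/4 = -3.35
  S[V,V] = ((-1.8)·(-1.8) + (-1.8)·(-1.8) + (-2.8)·(-2.8) + (3.2)·(3.2) + (3.2)·(3.2)) / 4 = 34.8/4 = 8.7

S is symmetric (S[j,i] = S[i,j]). Assembling:

S = [[8.8, -3.35],
 [-3.35, 8.7]]


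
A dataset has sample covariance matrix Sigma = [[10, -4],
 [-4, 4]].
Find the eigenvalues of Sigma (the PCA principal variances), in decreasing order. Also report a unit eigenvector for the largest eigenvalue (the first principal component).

Step 1 — characteristic polynomial of 2×2 Sigma:
  det(Sigma - λI) = λ² - trace · λ + det = 0.
  trace = 10 + 4 = 14, det = 10·4 - (-4)² = 24.
Step 2 — discriminant:
  Δ = trace² - 4·det = 196 - 96 = 100.
Step 3 — eigenvalues:
  λ = (trace ± √Δ)/2 = (14 ± 10)/2,
  λ_1 = 12,  λ_2 = 2.

Step 4 — unit eigenvector for λ_1: solve (Sigma - λ_1 I)v = 0. First row:
  (10 - 12)·v_x + (-4)·v_y = 0, i.e. (-2)·v_x + (-4)·v_y = 0,
  so v ∝ (b, λ_1 - a) = (-4, 2); multiply by -1 so the first entry is positive: u = (4, -2).
  ||u|| = √((4)² + (-2)²) = √(20) ≈ 4.4721,
  v_1 = u/||u|| ≈ (0.8944, -0.4472) (||v_1|| = 1).

λ_1 = 12,  λ_2 = 2;  v_1 ≈ (0.8944, -0.4472)


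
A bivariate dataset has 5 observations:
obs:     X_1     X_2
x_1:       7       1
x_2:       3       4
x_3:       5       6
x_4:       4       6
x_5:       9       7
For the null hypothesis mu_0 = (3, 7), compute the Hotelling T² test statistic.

Step 1 — sample mean vector:
  mean(X_1) = (7 + 3 + 5 + 4 + 9) / 5 = 28/5 = 5.6
  mean(X_2) = (1 + 4 + 6 + 6 + 7) / 5 = 24/5 = 4.8
  x̄ = (5.6, 4.8),  deviation x̄ - mu_0 = (5.6, 4.8) - (3, 7) = (2.6, -2.2).

Step 2 — sample covariance matrix, S[i,j] = (1/(n-1)) · Σ_k (x_{k,i} - mean_i) · (x_{k,j} - mean_j), divisor n-1 = 4:
  S[X_1,X_1] = ((1.4)·(1.4) + (-2.6)·(-2.6) + (-0.6)·(-0.6) + (-1.6)·(-1.6) + (3.4)·(3.4)) / 4 = 23.2/4 = 5.8
  S[X_1,X_2] = ((1.4)·(-3.8) + (-2.6)·(-0.8) + (-0.6)·(1.2) + (-1.6)·(1.2) + (3.4)·(2.2)) / 4 = 1.6/4 = 0.4
  S[X_2,X_2] = ((-3.8)·(-3.8) + (-0.8)·(-0.8) + (1.2)·(1.2) + (1.2)·(1.2) + (2.2)·(2.2)) / 4 = 22.8/4 = 5.7
  S = [[5.8, 0.4],
 [0.4, 5.7]].

Step 3 — invert S. det(S) = 5.8·5.7 - (0.4)² = 32.9.
  S^{-1} = (1/det) · [[d, -b], [-b, a]] = [[0.1733, -0.0122],
 [-0.0122, 0.1763]].

Step 4 — quadratic form (x̄ - mu_0)^T · S^{-1} · (x̄ - mu_0):
  S^{-1} · (x̄ - mu_0) = (0.4772, -0.4195),
  (x̄ - mu_0)^T · [...] = (2.6)·(0.4772) + (-2.2)·(-0.4195) = 2.1635.

Step 5 — scale by n: T² = 5 · 2.1635 = 10.8176.

T² ≈ 10.8176


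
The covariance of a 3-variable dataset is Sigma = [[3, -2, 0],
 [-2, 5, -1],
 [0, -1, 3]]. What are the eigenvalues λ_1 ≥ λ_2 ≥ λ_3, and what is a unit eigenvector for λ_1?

Step 1 — characteristic polynomial p(λ) = det(λI - Sigma) = λ³ - tr·λ² + c_1·λ - det, where tr = trace, c_1 = sum of the principal 2×2 minors, det = det(Sigma):
  tr = 3 + 5 + 3 = 11,
  c_1 = (3·5 - (-2)²) + (3·3 - (0)²) + (5·3 - (-1)²) = 11 + 9 + 14 = 34,
  det = 3·(5·3 - (-1)²) - (-2)·((-2)·3 - (-1)·(0)) + (0)·((-2)·(-1) - 5·(0)) = 3·(14) - (-2)·(-6) + (0)·(2) = 30.
  So p(λ) = λ³ - 11λ² + 34λ - 30.
Step 2 — look for an integer root (rational root theorem: any rational root is an integer divisor of 30). Testing λ = 3:
  p(3) = 27 - 99 + 102 - 30 = 0  ✓
  Dividing out (λ - 3): p(λ) = (λ - 3)(λ² - 8λ + 10).
Step 3 — remaining eigenvalues from the quadratic λ² - 8λ + 10 = 0:
  Δ = 8² - 4·10 = 64 - 40 = 24,  λ = (8 ± √24)/2 = (8 ± 4.899)/2 ≈ 6.4495 or 1.5505.
  Sorted: λ_1 = 6.4495,  λ_2 = 3,  λ_3 = 1.5505  (check: sum = 11 = tr ✓).

Step 4 — unit eigenvector for λ_1 ≈ 6.4495: v spans the null space of (Sigma - λ_1 I), whose rows are
  r_1 = (-3.4495, -2, 0),  r_2 = (-2, -1.4495, -1),  r_3 = (0, -1, -3.4495).
  v is orthogonal to every row, so take v ∝ r_1 × r_2 = ((-2)·(-1) - (0)·(-1.4495), (0)·(-2) - (-3.4495)·(-1), (-3.4495)·(-1.4495) - (-2)·(-2)) ≈ (2, -3.4495, 1).
  Let u = (2, -3.4495, 1).
  ||u|| = √((2)² + (-3.4495)² + (1)²) = √(16.899) ≈ 4.1108,  v_1 = u/||u|| ≈ (0.4865, -0.8391, 0.2433) (||v_1|| = 1).

λ_1 = 6.4495,  λ_2 = 3,  λ_3 = 1.5505;  v_1 ≈ (0.4865, -0.8391, 0.2433)


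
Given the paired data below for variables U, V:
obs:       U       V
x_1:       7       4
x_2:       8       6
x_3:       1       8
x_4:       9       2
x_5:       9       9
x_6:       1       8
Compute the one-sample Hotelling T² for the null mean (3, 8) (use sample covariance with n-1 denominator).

Step 1 — sample mean vector:
  mean(U) = (7 + 8 + 1 + 9 + 9 + 1) / 6 = 35/6 = 5.8333
  mean(V) = (4 + 6 + 8 + 2 + 9 + 8) / 6 = 37/6 = 6.1667
  x̄ = (5.8333, 6.1667),  deviation x̄ - mu_0 = (5.8333, 6.1667) - (3, 8) = (2.8333, -1.8333).

Step 2 — sample covariance matrix, S[i,j] = (1/(n-1)) · Σ_k (x_{k,i} - mean_i) · (x_{k,j} - mean_j), divisor n-1 = 5:
  S[U,U] = ((1.1667)·(1.1667) + (2.1667)·(2.1667) + (-4.8333)·(-4.8333) + (3.1667)·(3.1667) + (3.1667)·(3.1667) + (-4.8333)·(-4.8333)) / 5 = 72.8333/5 = 14.5667
  S[U,V] = ((1.1667)·(-2.1667) + (2.1667)·(-0.1667) + (-4.8333)·(1.8333) + (3.1667)·(-4.1667) + (3.1667)·(2.8333) + (-4.8333)·(1.8333)) / 5 = -24.8333/5 = -4.9667
  S[V,V] = ((-2.1667)·(-2.1667) + (-0.1667)·(-0.1667) + (1.8333)·(1.8333) + (-4.1667)·(-4.1667) + (2.8333)·(2.8333) + (1.8333)·(1.8333)) / 5 = 36.8333/5 = 7.3667
  S = [[14.5667, -4.9667],
 [-4.9667, 7.3667]].

Step 3 — invert S. det(S) = 14.5667·7.3667 - (-4.9667)² = 82.64.
  S^{-1} = (1/det) · [[d, -b], [-b, a]] = [[0.0891, 0.0601],
 [0.0601, 0.1763]].

Step 4 — quadratic form (x̄ - mu_0)^T · S^{-1} · (x̄ - mu_0):
  S^{-1} · (x̄ - mu_0) = (0.1424, -0.1529),
  (x̄ - mu_0)^T · [...] = (2.8333)·(0.1424) + (-1.8333)·(-0.1529) = 0.6837.

Step 5 — scale by n: T² = 6 · 0.6837 = 4.1021.

T² ≈ 4.1021
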